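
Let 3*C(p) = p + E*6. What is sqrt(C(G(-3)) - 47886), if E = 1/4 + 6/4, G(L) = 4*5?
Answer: I*sqrt(1723530)/6 ≈ 218.81*I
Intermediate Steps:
G(L) = 20
E = 7/4 (E = 1*(1/4) + 6*(1/4) = 1/4 + 3/2 = 7/4 ≈ 1.7500)
C(p) = 7/2 + p/3 (C(p) = (p + (7/4)*6)/3 = (p + 21/2)/3 = (21/2 + p)/3 = 7/2 + p/3)
sqrt(C(G(-3)) - 47886) = sqrt((7/2 + (1/3)*20) - 47886) = sqrt((7/2 + 20/3) - 47886) = sqrt(61/6 - 47886) = sqrt(-287255/6) = I*sqrt(1723530)/6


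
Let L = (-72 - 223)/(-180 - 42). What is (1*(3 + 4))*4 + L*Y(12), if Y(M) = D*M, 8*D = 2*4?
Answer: 1626/37 ≈ 43.946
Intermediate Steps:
D = 1 (D = (2*4)/8 = (1/8)*8 = 1)
L = 295/222 (L = -295/(-222) = -295*(-1/222) = 295/222 ≈ 1.3288)
Y(M) = M (Y(M) = 1*M = M)
(1*(3 + 4))*4 + L*Y(12) = (1*(3 + 4))*4 + (295/222)*12 = (1*7)*4 + 590/37 = 7*4 + 590/37 = 28 + 590/37 = 1626/37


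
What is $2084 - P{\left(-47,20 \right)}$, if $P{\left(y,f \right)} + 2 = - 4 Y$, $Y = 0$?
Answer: $2086$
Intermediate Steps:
$P{\left(y,f \right)} = -2$ ($P{\left(y,f \right)} = -2 - 0 = -2 + 0 = -2$)
$2084 - P{\left(-47,20 \right)} = 2084 - -2 = 2084 + 2 = 2086$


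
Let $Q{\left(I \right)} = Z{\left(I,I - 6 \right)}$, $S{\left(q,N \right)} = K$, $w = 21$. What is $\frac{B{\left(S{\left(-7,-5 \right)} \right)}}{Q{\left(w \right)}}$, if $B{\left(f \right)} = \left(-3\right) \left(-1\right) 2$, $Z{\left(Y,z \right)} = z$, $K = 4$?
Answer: $\frac{2}{5} \approx 0.4$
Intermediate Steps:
$S{\left(q,N \right)} = 4$
$B{\left(f \right)} = 6$ ($B{\left(f \right)} = 3 \cdot 2 = 6$)
$Q{\left(I \right)} = -6 + I$ ($Q{\left(I \right)} = I - 6 = -6 + I$)
$\frac{B{\left(S{\left(-7,-5 \right)} \right)}}{Q{\left(w \right)}} = \frac{6}{-6 + 21} = \frac{6}{15} = 6 \cdot \frac{1}{15} = \frac{2}{5}$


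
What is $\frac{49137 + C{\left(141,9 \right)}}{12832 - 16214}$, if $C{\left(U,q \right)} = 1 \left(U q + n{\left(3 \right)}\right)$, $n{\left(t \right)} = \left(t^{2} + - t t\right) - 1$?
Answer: $- \frac{50405}{3382} \approx -14.904$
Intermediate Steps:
$n{\left(t \right)} = -1$ ($n{\left(t \right)} = \left(t^{2} - t^{2}\right) - 1 = 0 - 1 = -1$)
$C{\left(U,q \right)} = -1 + U q$ ($C{\left(U,q \right)} = 1 \left(U q - 1\right) = 1 \left(-1 + U q\right) = -1 + U q$)
$\frac{49137 + C{\left(141,9 \right)}}{12832 - 16214} = \frac{49137 + \left(-1 + 141 \cdot 9\right)}{12832 - 16214} = \frac{49137 + \left(-1 + 1269\right)}{-3382} = \left(49137 + 1268\right) \left(- \frac{1}{3382}\right) = 50405 \left(- \frac{1}{3382}\right) = - \frac{50405}{3382}$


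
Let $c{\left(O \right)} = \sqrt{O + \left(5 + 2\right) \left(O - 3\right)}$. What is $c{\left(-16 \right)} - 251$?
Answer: $-251 + i \sqrt{149} \approx -251.0 + 12.207 i$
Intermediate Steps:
$c{\left(O \right)} = \sqrt{-21 + 8 O}$ ($c{\left(O \right)} = \sqrt{O + 7 \left(-3 + O\right)} = \sqrt{O + \left(-21 + 7 O\right)} = \sqrt{-21 + 8 O}$)
$c{\left(-16 \right)} - 251 = \sqrt{-21 + 8 \left(-16\right)} - 251 = \sqrt{-21 - 128} - 251 = \sqrt{-149} - 251 = i \sqrt{149} - 251 = -251 + i \sqrt{149}$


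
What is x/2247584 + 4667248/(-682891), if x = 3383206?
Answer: -4089835500143/767427442672 ≈ -5.3293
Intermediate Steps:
x/2247584 + 4667248/(-682891) = 3383206/2247584 + 4667248/(-682891) = 3383206*(1/2247584) + 4667248*(-1/682891) = 1691603/1123792 - 4667248/682891 = -4089835500143/767427442672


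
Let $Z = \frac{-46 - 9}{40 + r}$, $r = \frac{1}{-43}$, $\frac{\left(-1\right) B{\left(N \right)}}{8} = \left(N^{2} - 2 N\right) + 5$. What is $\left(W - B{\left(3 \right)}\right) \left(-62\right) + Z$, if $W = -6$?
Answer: $- \frac{6183889}{1719} \approx -3597.4$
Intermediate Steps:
$B{\left(N \right)} = -40 - 8 N^{2} + 16 N$ ($B{\left(N \right)} = - 8 \left(\left(N^{2} - 2 N\right) + 5\right) = - 8 \left(5 + N^{2} - 2 N\right) = -40 - 8 N^{2} + 16 N$)
$r = - \frac{1}{43} \approx -0.023256$
$Z = - \frac{2365}{1719}$ ($Z = \frac{-46 - 9}{40 - \frac{1}{43}} = - \frac{55}{\frac{1719}{43}} = \left(-55\right) \frac{43}{1719} = - \frac{2365}{1719} \approx -1.3758$)
$\left(W - B{\left(3 \right)}\right) \left(-62\right) + Z = \left(-6 - \left(-40 - 8 \cdot 3^{2} + 16 \cdot 3\right)\right) \left(-62\right) - \frac{2365}{1719} = \left(-6 - \left(-40 - 72 + 48\right)\right) \left(-62\right) - \frac{2365}{1719} = \left(-6 - -64\right) \left(-62\right) - \frac{2365}{1719} = \left(-6 + 64\right) \left(-62\right) - \frac{2365}{1719} = 58 \left(-62\right) - \frac{2365}{1719} = -3596 - \frac{2365}{1719} = - \frac{6183889}{1719}$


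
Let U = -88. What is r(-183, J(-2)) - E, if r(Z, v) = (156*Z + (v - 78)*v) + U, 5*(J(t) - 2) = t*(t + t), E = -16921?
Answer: -299571/25 ≈ -11983.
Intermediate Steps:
J(t) = 2 + 2*t**2/5 (J(t) = 2 + (t*(t + t))/5 = 2 + (t*(2*t))/5 = 2 + (2*t**2)/5 = 2 + 2*t**2/5)
r(Z, v) = -88 + 156*Z + v*(-78 + v) (r(Z, v) = (156*Z + (v - 78)*v) - 88 = (156*Z + (-78 + v)*v) - 88 = (156*Z + v*(-78 + v)) - 88 = -88 + 156*Z + v*(-78 + v))
r(-183, J(-2)) - E = (-88 + (2 + (2/5)*(-2)**2)**2 - 78*(2 + (2/5)*(-2)**2) + 156*(-183)) - 1*(-16921) = (-88 + (2 + (2/5)*4)**2 - 78*(2 + (2/5)*4) - 28548) + 16921 = (-88 + (2 + 8/5)**2 - 78*(2 + 8/5) - 28548) + 16921 = (-88 + (18/5)**2 - 78*18/5 - 28548) + 16921 = (-88 + 324/25 - 1404/5 - 28548) + 16921 = -722596/25 + 16921 = -299571/25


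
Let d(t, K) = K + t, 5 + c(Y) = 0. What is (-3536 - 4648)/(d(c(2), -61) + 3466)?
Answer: -1023/425 ≈ -2.4071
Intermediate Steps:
c(Y) = -5 (c(Y) = -5 + 0 = -5)
(-3536 - 4648)/(d(c(2), -61) + 3466) = (-3536 - 4648)/((-61 - 5) + 3466) = -8184/(-66 + 3466) = -8184/3400 = -8184*1/3400 = -1023/425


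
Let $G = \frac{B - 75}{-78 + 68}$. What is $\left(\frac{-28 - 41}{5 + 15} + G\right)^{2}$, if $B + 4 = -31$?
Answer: $\frac{22801}{400} \approx 57.003$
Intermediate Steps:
$B = -35$ ($B = -4 - 31 = -35$)
$G = 11$ ($G = \frac{-35 - 75}{-78 + 68} = - \frac{110}{-10} = \left(-110\right) \left(- \frac{1}{10}\right) = 11$)
$\left(\frac{-28 - 41}{5 + 15} + G\right)^{2} = \left(\frac{-28 - 41}{5 + 15} + 11\right)^{2} = \left(- \frac{69}{20} + 11\right)^{2} = \left(\frac{151}{20}\right)^{2} = \frac{22801}{400}$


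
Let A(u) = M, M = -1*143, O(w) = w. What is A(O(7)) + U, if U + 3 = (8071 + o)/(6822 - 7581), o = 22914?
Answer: -141799/759 ≈ -186.82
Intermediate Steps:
U = -33262/759 (U = -3 + (8071 + 22914)/(6822 - 7581) = -3 + 30985/(-759) = -3 + 30985*(-1/759) = -3 - 30985/759 = -33262/759 ≈ -43.823)
M = -143
A(u) = -143
A(O(7)) + U = -143 - 33262/759 = -141799/759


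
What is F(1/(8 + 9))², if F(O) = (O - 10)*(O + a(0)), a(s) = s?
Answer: 28561/83521 ≈ 0.34196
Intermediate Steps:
F(O) = O*(-10 + O) (F(O) = (O - 10)*(O + 0) = (-10 + O)*O = O*(-10 + O))
F(1/(8 + 9))² = ((-10 + 1/(8 + 9))/(8 + 9))² = ((-10 + 1/17)/17)² = ((1/17)*(-169/17))² = (-169/289)² = 28561/83521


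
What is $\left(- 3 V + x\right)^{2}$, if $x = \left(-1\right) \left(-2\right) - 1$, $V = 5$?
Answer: $196$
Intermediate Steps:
$x = 1$ ($x = 2 - 1 = 1$)
$\left(- 3 V + x\right)^{2} = \left(\left(-3\right) 5 + 1\right)^{2} = \left(-15 + 1\right)^{2} = \left(-14\right)^{2} = 196$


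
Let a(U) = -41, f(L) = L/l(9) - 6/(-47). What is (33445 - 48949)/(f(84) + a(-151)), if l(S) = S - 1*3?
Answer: 242896/421 ≈ 576.95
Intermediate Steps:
l(S) = -3 + S (l(S) = S - 3 = -3 + S)
f(L) = 6/47 + L/6 (f(L) = L/(-3 + 9) - 6/(-47) = L/6 - 6*(-1/47) = L*(1/6) + 6/47 = L/6 + 6/47 = 6/47 + L/6)
(33445 - 48949)/(f(84) + a(-151)) = (33445 - 48949)/((6/47 + (1/6)*84) - 41) = -15504/((6/47 + 14) - 41) = -15504/(664/47 - 41) = -15504/(-1263/47) = -15504*(-47/1263) = 242896/421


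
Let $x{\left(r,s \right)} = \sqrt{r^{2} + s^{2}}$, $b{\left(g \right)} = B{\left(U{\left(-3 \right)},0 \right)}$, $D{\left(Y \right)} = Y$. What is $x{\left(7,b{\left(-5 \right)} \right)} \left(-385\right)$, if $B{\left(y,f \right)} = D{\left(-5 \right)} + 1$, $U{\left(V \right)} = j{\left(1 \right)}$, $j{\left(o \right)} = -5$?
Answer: $- 385 \sqrt{65} \approx -3104.0$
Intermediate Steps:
$U{\left(V \right)} = -5$
$B{\left(y,f \right)} = -4$ ($B{\left(y,f \right)} = -5 + 1 = -4$)
$b{\left(g \right)} = -4$
$x{\left(7,b{\left(-5 \right)} \right)} \left(-385\right) = \sqrt{7^{2} + \left(-4\right)^{2}} \left(-385\right) = \sqrt{49 + 16} \left(-385\right) = \sqrt{65} \left(-385\right) = - 385 \sqrt{65}$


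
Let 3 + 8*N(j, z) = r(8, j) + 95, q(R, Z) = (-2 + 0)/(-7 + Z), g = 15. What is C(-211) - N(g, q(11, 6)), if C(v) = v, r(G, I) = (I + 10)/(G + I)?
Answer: -40965/184 ≈ -222.64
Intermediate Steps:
q(R, Z) = -2/(-7 + Z)
r(G, I) = (10 + I)/(G + I)
N(j, z) = 23/2 + (10 + j)/(8*(8 + j)) (N(j, z) = -3/8 + ((10 + j)/(8 + j) + 95)/8 = -3/8 + (95 + (10 + j)/(8 + j))/8 = -3/8 + (95/8 + (10 + j)/(8*(8 + j))) = 23/2 + (10 + j)/(8*(8 + j)))
C(-211) - N(g, q(11, 6)) = -211 - (746 + 93*15)/(8*(8 + 15)) = -211 - (746 + 1395)/(8*23) = -211 - 2141/(8*23) = -211 - 1*2141/184 = -211 - 2141/184 = -40965/184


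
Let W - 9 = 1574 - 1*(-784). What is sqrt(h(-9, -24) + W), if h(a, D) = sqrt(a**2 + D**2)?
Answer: sqrt(2367 + 3*sqrt(73)) ≈ 48.915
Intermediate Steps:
W = 2367 (W = 9 + (1574 - 1*(-784)) = 9 + (1574 + 784) = 9 + 2358 = 2367)
h(a, D) = sqrt(D**2 + a**2)
sqrt(h(-9, -24) + W) = sqrt(sqrt((-24)**2 + (-9)**2) + 2367) = sqrt(sqrt(576 + 81) + 2367) = sqrt(sqrt(657) + 2367) = sqrt(3*sqrt(73) + 2367) = sqrt(2367 + 3*sqrt(73))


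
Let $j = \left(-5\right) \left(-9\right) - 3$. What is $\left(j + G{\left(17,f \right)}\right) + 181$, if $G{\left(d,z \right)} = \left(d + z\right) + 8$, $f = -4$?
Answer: $244$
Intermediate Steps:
$G{\left(d,z \right)} = 8 + d + z$
$j = 42$ ($j = 45 - 3 = 42$)
$\left(j + G{\left(17,f \right)}\right) + 181 = \left(42 + \left(8 + 17 - 4\right)\right) + 181 = \left(42 + 21\right) + 181 = 63 + 181 = 244$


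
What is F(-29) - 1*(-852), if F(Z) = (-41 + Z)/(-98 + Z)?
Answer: 108274/127 ≈ 852.55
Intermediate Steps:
F(Z) = (-41 + Z)/(-98 + Z)
F(-29) - 1*(-852) = (-41 - 29)/(-98 - 29) - 1*(-852) = -70/(-127) + 852 = -1/127*(-70) + 852 = 70/127 + 852 = 108274/127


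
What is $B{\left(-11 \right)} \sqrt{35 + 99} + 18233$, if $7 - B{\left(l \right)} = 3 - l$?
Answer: $18233 - 7 \sqrt{134} \approx 18152.0$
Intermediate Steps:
$B{\left(l \right)} = 4 + l$ ($B{\left(l \right)} = 7 - \left(3 - l\right) = 7 + \left(-3 + l\right) = 4 + l$)
$B{\left(-11 \right)} \sqrt{35 + 99} + 18233 = \left(4 - 11\right) \sqrt{35 + 99} + 18233 = - 7 \sqrt{134} + 18233 = 18233 - 7 \sqrt{134}$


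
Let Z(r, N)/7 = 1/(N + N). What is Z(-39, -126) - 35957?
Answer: -1294453/36 ≈ -35957.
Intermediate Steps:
Z(r, N) = 7/(2*N) (Z(r, N) = 7/(N + N) = 7/((2*N)) = 7*(1/(2*N)) = 7/(2*N))
Z(-39, -126) - 35957 = (7/2)/(-126) - 35957 = (7/2)*(-1/126) - 35957 = -1/36 - 35957 = -1294453/36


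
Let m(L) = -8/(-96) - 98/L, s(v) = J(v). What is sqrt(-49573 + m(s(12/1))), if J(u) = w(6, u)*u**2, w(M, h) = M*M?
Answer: I*sqrt(256986098)/72 ≈ 222.65*I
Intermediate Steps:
w(M, h) = M**2
J(u) = 36*u**2 (J(u) = 6**2*u**2 = 36*u**2)
s(v) = 36*v**2
m(L) = 1/12 - 98/L (m(L) = -8*(-1/96) - 98/L = 1/12 - 98/L)
sqrt(-49573 + m(s(12/1))) = sqrt(-49573 + (-1176 + 36*(12/1)**2)/(12*((36*(12/1)**2)))) = sqrt(-49573 + (-1176 + 36*(12*1)**2)/(12*((36*(12*1)**2)))) = sqrt(-49573 + (-1176 + 36*12**2)/(12*((36*12**2)))) = sqrt(-49573 + (-1176 + 36*144)/(12*((36*144)))) = sqrt(-49573 + (1/12)*(-1176 + 5184)/5184) = sqrt(-49573 + (1/12)*(1/5184)*4008) = sqrt(-49573 + 167/2592) = sqrt(-128493049/2592) = I*sqrt(256986098)/72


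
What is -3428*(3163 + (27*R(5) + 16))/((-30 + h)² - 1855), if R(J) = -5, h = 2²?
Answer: 10434832/1179 ≈ 8850.6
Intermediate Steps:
h = 4
-3428*(3163 + (27*R(5) + 16))/((-30 + h)² - 1855) = -3428*(3163 + (27*(-5) + 16))/((-30 + 4)² - 1855) = -3428*(3163 + (-135 + 16))/((-26)² - 1855) = -3428*(3163 - 119)/(676 - 1855) = -3428/((-1179/3044)) = -3428/((-1179*1/3044)) = -3428/(-1179/3044) = -3428*(-3044/1179) = 10434832/1179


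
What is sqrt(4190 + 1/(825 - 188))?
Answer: 9*sqrt(428363)/91 ≈ 64.730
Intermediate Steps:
sqrt(4190 + 1/(825 - 188)) = sqrt(4190 + 1/637) = sqrt(2669031/637) = 9*sqrt(428363)/91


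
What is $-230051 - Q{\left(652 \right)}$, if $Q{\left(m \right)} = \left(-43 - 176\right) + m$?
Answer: $-230484$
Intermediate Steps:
$Q{\left(m \right)} = -219 + m$ ($Q{\left(m \right)} = \left(-43 - 176\right) + m = -219 + m$)
$-230051 - Q{\left(652 \right)} = -230051 - \left(-219 + 652\right) = -230051 - 433 = -230484$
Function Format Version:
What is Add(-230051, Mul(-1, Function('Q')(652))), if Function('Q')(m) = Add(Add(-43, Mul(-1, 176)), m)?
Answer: -230484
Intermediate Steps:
Function('Q')(m) = Add(-219, m) (Function('Q')(m) = Add(Add(-43, -176), m) = Add(-219, m))
Add(-230051, Mul(-1, Function('Q')(652))) = Add(-230051, Mul(-1, Add(-219, 652))) = Add(-230051, Mul(-1, 433)) = Add(-230051, -433) = -230484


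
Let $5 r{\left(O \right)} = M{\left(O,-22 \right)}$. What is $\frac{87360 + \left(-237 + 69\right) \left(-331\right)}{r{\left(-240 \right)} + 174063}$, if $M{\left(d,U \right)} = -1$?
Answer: $\frac{9660}{11761} \approx 0.82136$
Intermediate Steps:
$r{\left(O \right)} = - \frac{1}{5}$ ($r{\left(O \right)} = \frac{1}{5} \left(-1\right) = - \frac{1}{5}$)
$\frac{87360 + \left(-237 + 69\right) \left(-331\right)}{r{\left(-240 \right)} + 174063} = \frac{87360 + \left(-237 + 69\right) \left(-331\right)}{- \frac{1}{5} + 174063} = \frac{87360 - -55608}{\frac{870314}{5}} = \left(87360 + 55608\right) \frac{5}{870314} = 142968 \cdot \frac{5}{870314} = \frac{9660}{11761}$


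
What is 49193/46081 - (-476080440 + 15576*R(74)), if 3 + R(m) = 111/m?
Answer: 21939339441317/46081 ≈ 4.7610e+8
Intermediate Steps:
R(m) = -3 + 111/m
49193/46081 - (-476080440 + 15576*R(74)) = 49193/46081 - (-476127168 + 23364) = 49193*(1/46081) - (-476127168 + 23364) = 49193/46081 - 15576/(1/((-3 + 3/2) - 30565)) = 49193/46081 - 15576/(1/(-3/2 - 30565)) = 49193/46081 - 15576/(1/(-61133/2)) = 49193/46081 - 15576/(-2/61133) = 49193/46081 - 15576*(-61133/2) = 49193/46081 + 476103804 = 21939339441317/46081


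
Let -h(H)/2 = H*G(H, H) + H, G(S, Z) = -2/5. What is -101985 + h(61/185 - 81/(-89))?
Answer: -8396037609/82325 ≈ -1.0199e+5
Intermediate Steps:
G(S, Z) = -⅖ (G(S, Z) = -2*⅕ = -⅖)
h(H) = -6*H/5 (h(H) = -2*(H*(-⅖) + H) = -2*(-2*H/5 + H) = -6*H/5)
-101985 + h(61/185 - 81/(-89)) = -101985 - 6*(61/185 - 81/(-89))/5 = -101985 - 6*(61*(1/185) - 81*(-1/89))/5 = -101985 - 6*(61/185 + 81/89)/5 = -101985 - 6/5*20414/16465 = -101985 - 122484/82325 = -8396037609/82325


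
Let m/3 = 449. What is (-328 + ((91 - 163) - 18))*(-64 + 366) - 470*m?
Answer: -759326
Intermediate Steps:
m = 1347 (m = 3*449 = 1347)
(-328 + ((91 - 163) - 18))*(-64 + 366) - 470*m = (-328 + ((91 - 163) - 18))*(-64 + 366) - 470*1347 = (-328 + (-72 - 18))*302 - 633090 = (-328 - 90)*302 - 633090 = -418*302 - 633090 = -126236 - 633090 = -759326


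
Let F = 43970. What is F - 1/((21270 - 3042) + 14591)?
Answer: 1443051429/32819 ≈ 43970.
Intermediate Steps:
F - 1/((21270 - 3042) + 14591) = 43970 - 1/((21270 - 3042) + 14591) = 43970 - 1/(18228 + 14591) = 43970 - 1/32819 = 1443051429/32819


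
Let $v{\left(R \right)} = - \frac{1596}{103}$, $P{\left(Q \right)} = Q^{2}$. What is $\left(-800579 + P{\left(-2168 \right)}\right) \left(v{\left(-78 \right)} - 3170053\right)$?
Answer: $- \frac{1273300600945475}{103} \approx -1.2362 \cdot 10^{13}$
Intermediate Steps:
$v{\left(R \right)} = - \frac{1596}{103}$ ($v{\left(R \right)} = \left(-1596\right) \frac{1}{103} = - \frac{1596}{103}$)
$\left(-800579 + P{\left(-2168 \right)}\right) \left(v{\left(-78 \right)} - 3170053\right) = \left(-800579 + \left(-2168\right)^{2}\right) \left(- \frac{1596}{103} - 3170053\right) = \left(-800579 + 4700224\right) \left(- \frac{326517055}{103}\right) = 3899645 \left(- \frac{326517055}{103}\right) = - \frac{1273300600945475}{103}$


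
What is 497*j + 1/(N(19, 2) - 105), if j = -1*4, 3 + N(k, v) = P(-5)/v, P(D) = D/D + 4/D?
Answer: -2145062/1079 ≈ -1988.0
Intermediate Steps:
P(D) = 1 + 4/D
N(k, v) = -3 + 1/(5*v) (N(k, v) = -3 + ((4 - 5)/(-5))/v = -3 + (-1/5*(-1))/v = -3 + 1/(5*v))
j = -4
497*j + 1/(N(19, 2) - 105) = 497*(-4) + 1/((-3 + (1/5)/2) - 105) = -1988 + 1/((-3 + (1/5)*(1/2)) - 105) = -1988 + 1/((-3 + 1/10) - 105) = -1988 + 1/(-29/10 - 105) = -1988 + 1/(-1079/10) = -1988 - 10/1079 = -2145062/1079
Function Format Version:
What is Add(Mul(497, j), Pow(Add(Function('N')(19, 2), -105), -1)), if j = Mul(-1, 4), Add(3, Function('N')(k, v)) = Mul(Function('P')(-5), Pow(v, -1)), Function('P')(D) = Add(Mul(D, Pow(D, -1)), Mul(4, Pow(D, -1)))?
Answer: Rational(-2145062, 1079) ≈ -1988.0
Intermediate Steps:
Function('P')(D) = Add(1, Mul(4, Pow(D, -1)))
Function('N')(k, v) = Add(-3, Mul(Rational(1, 5), Pow(v, -1))) (Function('N')(k, v) = Add(-3, Mul(Mul(Pow(-5, -1), Add(4, -5)), Pow(v, -1))) = Add(-3, Mul(Mul(Rational(-1, 5), -1), Pow(v, -1))) = Add(-3, Mul(Rational(1, 5), Pow(v, -1))))
j = -4
Add(Mul(497, j), Pow(Add(Function('N')(19, 2), -105), -1)) = Add(Mul(497, -4), Pow(Add(Add(-3, Mul(Rational(1, 5), Pow(2, -1))), -105), -1)) = Add(-1988, Pow(Add(Add(-3, Mul(Rational(1, 5), Rational(1, 2))), -105), -1)) = Add(-1988, Pow(Add(Add(-3, Rational(1, 10)), -105), -1)) = Add(-1988, Pow(Add(Rational(-29, 10), -105), -1)) = Add(-1988, Pow(Rational(-1079, 10), -1)) = Add(-1988, Rational(-10, 1079)) = Rational(-2145062, 1079)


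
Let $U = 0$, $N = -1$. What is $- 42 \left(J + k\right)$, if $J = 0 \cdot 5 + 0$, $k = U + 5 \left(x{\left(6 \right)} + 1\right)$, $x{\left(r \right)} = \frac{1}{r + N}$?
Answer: $-252$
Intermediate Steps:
$x{\left(r \right)} = \frac{1}{-1 + r}$ ($x{\left(r \right)} = \frac{1}{r - 1} = \frac{1}{-1 + r}$)
$k = 6$ ($k = 0 + 5 \left(\frac{1}{-1 + 6} + 1\right) = 0 + 5 \left(\frac{1}{5} + 1\right) = 0 + 5 \cdot \frac{6}{5} = 0 + 6 = 6$)
$J = 0$ ($J = 0 + 0 = 0$)
$- 42 \left(J + k\right) = - 42 \left(0 + 6\right) = \left(-42\right) 6 = -252$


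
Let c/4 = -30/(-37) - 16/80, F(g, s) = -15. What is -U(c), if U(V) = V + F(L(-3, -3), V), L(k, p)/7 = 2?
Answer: 2323/185 ≈ 12.557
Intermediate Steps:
L(k, p) = 14 (L(k, p) = 7*2 = 14)
c = 452/185 (c = 4*(-30/(-37) - 16/80) = 4*(-30*(-1/37) - 16*1/80) = 4*(30/37 - ⅕) = 4*(113/185) = 452/185 ≈ 2.4432)
U(V) = -15 + V (U(V) = V - 15 = -15 + V)
-U(c) = -(-15 + 452/185) = -1*(-2323/185) = 2323/185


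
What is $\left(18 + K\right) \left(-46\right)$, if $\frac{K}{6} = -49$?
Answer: $12696$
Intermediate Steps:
$K = -294$ ($K = 6 \left(-49\right) = -294$)
$\left(18 + K\right) \left(-46\right) = \left(18 - 294\right) \left(-46\right) = \left(-276\right) \left(-46\right) = 12696$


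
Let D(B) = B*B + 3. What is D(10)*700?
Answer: 72100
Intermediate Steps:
D(B) = 3 + B² (D(B) = B² + 3 = 3 + B²)
D(10)*700 = (3 + 10²)*700 = (3 + 100)*700 = 103*700 = 72100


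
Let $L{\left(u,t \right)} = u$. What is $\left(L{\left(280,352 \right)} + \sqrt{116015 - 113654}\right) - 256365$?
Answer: $-256085 + \sqrt{2361} \approx -2.5604 \cdot 10^{5}$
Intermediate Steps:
$\left(L{\left(280,352 \right)} + \sqrt{116015 - 113654}\right) - 256365 = \left(280 + \sqrt{116015 - 113654}\right) - 256365 = \left(280 + \sqrt{2361}\right) - 256365 = -256085 + \sqrt{2361}$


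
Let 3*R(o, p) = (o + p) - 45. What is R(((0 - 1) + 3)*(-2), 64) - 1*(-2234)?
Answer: 2239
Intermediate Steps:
R(o, p) = -15 + o/3 + p/3 (R(o, p) = ((o + p) - 45)/3 = (-45 + o + p)/3 = -15 + o/3 + p/3)
R(((0 - 1) + 3)*(-2), 64) - 1*(-2234) = (-15 + (((0 - 1) + 3)*(-2))/3 + (1/3)*64) - 1*(-2234) = (-15 + ((-1 + 3)*(-2))/3 + 64/3) + 2234 = (-15 + (2*(-2))/3 + 64/3) + 2234 = (-15 + (1/3)*(-4) + 64/3) + 2234 = (-15 - 4/3 + 64/3) + 2234 = 5 + 2234 = 2239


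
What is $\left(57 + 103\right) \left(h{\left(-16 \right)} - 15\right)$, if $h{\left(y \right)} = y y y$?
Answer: $-657760$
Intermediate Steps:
$h{\left(y \right)} = y^{3}$ ($h{\left(y \right)} = y^{2} y = y^{3}$)
$\left(57 + 103\right) \left(h{\left(-16 \right)} - 15\right) = \left(57 + 103\right) \left(\left(-16\right)^{3} - 15\right) = 160 \left(-4096 - 15\right) = 160 \left(-4111\right) = -657760$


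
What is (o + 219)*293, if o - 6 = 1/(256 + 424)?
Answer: 44829293/680 ≈ 65925.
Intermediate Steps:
o = 4081/680 (o = 6 + 1/(256 + 424) = 6 + 1/680 = 4081/680 ≈ 6.0015)
(o + 219)*293 = (4081/680 + 219)*293 = (153001/680)*293 = 44829293/680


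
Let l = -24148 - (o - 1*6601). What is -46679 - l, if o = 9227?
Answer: -19905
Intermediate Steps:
l = -26774 (l = -24148 - (9227 - 1*6601) = -24148 - (9227 - 6601) = -24148 - 1*2626 = -24148 - 2626 = -26774)
-46679 - l = -46679 - 1*(-26774) = -46679 + 26774 = -19905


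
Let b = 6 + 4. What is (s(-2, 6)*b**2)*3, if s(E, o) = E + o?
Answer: 1200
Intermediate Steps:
b = 10
(s(-2, 6)*b**2)*3 = ((-2 + 6)*10**2)*3 = (4*100)*3 = 400*3 = 1200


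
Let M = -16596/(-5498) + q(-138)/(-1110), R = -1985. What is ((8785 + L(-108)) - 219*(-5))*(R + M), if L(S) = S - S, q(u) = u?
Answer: -1991616659968/101713 ≈ -1.9581e+7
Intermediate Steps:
L(S) = 0
M = 1598357/508565 (M = -16596/(-5498) - 138/(-1110) = -16596*(-1/5498) - 138*(-1/1110) = 8298/2749 + 23/185 = 1598357/508565 ≈ 3.1429)
((8785 + L(-108)) - 219*(-5))*(R + M) = ((8785 + 0) - 219*(-5))*(-1985 + 1598357/508565) = (8785 + 1095)*(-1007903168/508565) = 9880*(-1007903168/508565) = -1991616659968/101713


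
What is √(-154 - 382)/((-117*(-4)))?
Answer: I*√134/234 ≈ 0.049469*I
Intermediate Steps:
√(-154 - 382)/((-117*(-4))) = √(-536)/468 = (2*I*√134)*(1/468) = I*√134/234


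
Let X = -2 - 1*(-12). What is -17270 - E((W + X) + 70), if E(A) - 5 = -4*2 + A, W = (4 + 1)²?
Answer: -17372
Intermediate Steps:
X = 10 (X = -2 + 12 = 10)
W = 25 (W = 5² = 25)
E(A) = -3 + A (E(A) = 5 + (-4*2 + A) = 5 + (-8 + A) = -3 + A)
-17270 - E((W + X) + 70) = -17270 - (-3 + ((25 + 10) + 70)) = -17270 - (-3 + (35 + 70)) = -17270 - (-3 + 105) = -17270 - 1*102 = -17270 - 102 = -17372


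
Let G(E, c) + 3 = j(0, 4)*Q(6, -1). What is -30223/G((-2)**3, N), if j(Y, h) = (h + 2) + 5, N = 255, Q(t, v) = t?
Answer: -30223/63 ≈ -479.73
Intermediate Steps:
j(Y, h) = 7 + h (j(Y, h) = (2 + h) + 5 = 7 + h)
G(E, c) = 63 (G(E, c) = -3 + (7 + 4)*6 = -3 + 11*6 = -3 + 66 = 63)
-30223/G((-2)**3, N) = -30223/63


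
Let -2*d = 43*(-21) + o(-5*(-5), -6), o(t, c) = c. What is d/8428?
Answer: 909/16856 ≈ 0.053927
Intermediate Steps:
d = 909/2 (d = -(43*(-21) - 6)/2 = -(-903 - 6)/2 = -½*(-909) = 909/2 ≈ 454.50)
d/8428 = (909/2)/8428 = (909/2)*(1/8428) = 909/16856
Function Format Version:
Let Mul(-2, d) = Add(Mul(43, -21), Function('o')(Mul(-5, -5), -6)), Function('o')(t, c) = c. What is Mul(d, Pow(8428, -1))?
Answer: Rational(909, 16856) ≈ 0.053927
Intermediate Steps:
d = Rational(909, 2) (d = Mul(Rational(-1, 2), Add(Mul(43, -21), -6)) = Mul(Rational(-1, 2), Add(-903, -6)) = Mul(Rational(-1, 2), -909) = Rational(909, 2) ≈ 454.50)
Mul(d, Pow(8428, -1)) = Mul(Rational(909, 2), Pow(8428, -1)) = Mul(Rational(909, 2), Rational(1, 8428)) = Rational(909, 16856)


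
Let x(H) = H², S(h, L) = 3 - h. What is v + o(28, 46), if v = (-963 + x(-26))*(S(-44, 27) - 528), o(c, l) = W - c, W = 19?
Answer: 138038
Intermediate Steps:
o(c, l) = 19 - c
v = 138047 (v = (-963 + (-26)²)*((3 - 1*(-44)) - 528) = (-963 + 676)*((3 + 44) - 528) = -287*(47 - 528) = -287*(-481) = 138047)
v + o(28, 46) = 138047 + (19 - 1*28) = 138047 + (19 - 28) = 138047 - 9 = 138038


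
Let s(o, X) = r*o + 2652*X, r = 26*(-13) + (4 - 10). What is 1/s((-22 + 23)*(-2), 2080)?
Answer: 1/5516848 ≈ 1.8126e-7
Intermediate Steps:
r = -344 (r = -338 - 6 = -344)
s(o, X) = -344*o + 2652*X
1/s((-22 + 23)*(-2), 2080) = 1/(-344*(-22 + 23)*(-2) + 2652*2080) = 1/(-344*(-2) + 5516160) = 1/(688 + 5516160) = 1/5516848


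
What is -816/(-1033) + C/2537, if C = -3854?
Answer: -1910990/2620721 ≈ -0.72919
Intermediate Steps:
-816/(-1033) + C/2537 = -816/(-1033) - 3854/2537 = -816*(-1/1033) - 3854*1/2537 = 816/1033 - 3854/2537 = -1910990/2620721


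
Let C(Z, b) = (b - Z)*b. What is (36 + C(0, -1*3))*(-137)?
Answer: -6165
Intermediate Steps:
C(Z, b) = b*(b - Z)
(36 + C(0, -1*3))*(-137) = (36 + (-1*3)*(-1*3 - 1*0))*(-137) = (36 - 3*(-3 + 0))*(-137) = (36 - 3*(-3))*(-137) = (36 + 9)*(-137) = 45*(-137) = -6165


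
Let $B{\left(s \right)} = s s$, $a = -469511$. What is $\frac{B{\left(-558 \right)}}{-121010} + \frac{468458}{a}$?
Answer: $- \frac{101438462792}{28407763055} \approx -3.5708$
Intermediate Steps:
$B{\left(s \right)} = s^{2}$
$\frac{B{\left(-558 \right)}}{-121010} + \frac{468458}{a} = \frac{\left(-558\right)^{2}}{-121010} + \frac{468458}{-469511} = 311364 \left(- \frac{1}{121010}\right) + 468458 \left(- \frac{1}{469511}\right) = - \frac{155682}{60505} - \frac{468458}{469511} = - \frac{101438462792}{28407763055}$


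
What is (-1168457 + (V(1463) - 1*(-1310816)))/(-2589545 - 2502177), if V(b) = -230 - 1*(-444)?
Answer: -142573/5091722 ≈ -0.028001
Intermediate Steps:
V(b) = 214 (V(b) = -230 + 444 = 214)
(-1168457 + (V(1463) - 1*(-1310816)))/(-2589545 - 2502177) = (-1168457 + (214 - 1*(-1310816)))/(-2589545 - 2502177) = (-1168457 + (214 + 1310816))/(-5091722) = (-1168457 + 1311030)*(-1/5091722) = 142573*(-1/5091722) = -142573/5091722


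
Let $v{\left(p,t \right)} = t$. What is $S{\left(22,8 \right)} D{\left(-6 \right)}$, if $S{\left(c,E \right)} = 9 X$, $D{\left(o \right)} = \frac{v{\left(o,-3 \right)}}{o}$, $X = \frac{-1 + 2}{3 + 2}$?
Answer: $\frac{9}{10} \approx 0.9$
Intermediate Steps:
$X = \frac{1}{5}$ ($X = 1 \cdot \frac{1}{5} = \frac{1}{5} \approx 0.2$)
$D{\left(o \right)} = - \frac{3}{o}$
$S{\left(c,E \right)} = \frac{9}{5}$ ($S{\left(c,E \right)} = 9 \cdot \frac{1}{5} = \frac{9}{5}$)
$S{\left(22,8 \right)} D{\left(-6 \right)} = \frac{9 \left(- \frac{3}{-6}\right)}{5} = \frac{9 \left(\left(-3\right) \left(- \frac{1}{6}\right)\right)}{5} = \frac{9}{5} \cdot \frac{1}{2} = \frac{9}{10}$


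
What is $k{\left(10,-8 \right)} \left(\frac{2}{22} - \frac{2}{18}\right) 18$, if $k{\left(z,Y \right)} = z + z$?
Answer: $- \frac{80}{11} \approx -7.2727$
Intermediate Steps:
$k{\left(z,Y \right)} = 2 z$
$k{\left(10,-8 \right)} \left(\frac{2}{22} - \frac{2}{18}\right) 18 = 2 \cdot 10 \left(\frac{2}{22} - \frac{2}{18}\right) 18 = 20 \left(2 \cdot \frac{1}{22} - \frac{1}{9}\right) 18 = 20 \left(\frac{1}{11} - \frac{1}{9}\right) 18 = 20 \left(- \frac{2}{99}\right) 18 = \left(- \frac{40}{99}\right) 18 = - \frac{80}{11}$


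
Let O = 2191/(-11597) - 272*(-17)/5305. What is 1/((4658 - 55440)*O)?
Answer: -61522085/2132908645486 ≈ -2.8844e-5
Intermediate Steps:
O = 42001273/61522085 (O = 2191*(-1/11597) + 4624*(1/5305) = -2191/11597 + 4624/5305 = 42001273/61522085 ≈ 0.68270)
1/((4658 - 55440)*O) = 1/((4658 - 55440)*(42001273/61522085)) = (61522085/42001273)/(-50782) = -1/50782*61522085/42001273 = -61522085/2132908645486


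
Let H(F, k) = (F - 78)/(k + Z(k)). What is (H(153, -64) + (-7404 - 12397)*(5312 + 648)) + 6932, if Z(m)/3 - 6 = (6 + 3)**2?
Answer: -23247384441/197 ≈ -1.1801e+8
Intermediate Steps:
Z(m) = 261 (Z(m) = 18 + 3*(6 + 3)**2 = 18 + 3*9**2 = 18 + 3*81 = 18 + 243 = 261)
H(F, k) = (-78 + F)/(261 + k) (H(F, k) = (F - 78)/(k + 261) = (-78 + F)/(261 + k))
(H(153, -64) + (-7404 - 12397)*(5312 + 648)) + 6932 = ((-78 + 153)/(261 - 64) + (-7404 - 12397)*(5312 + 648)) + 6932 = (75/197 - 19801*5960) + 6932 = ((1/197)*75 - 118013960) + 6932 = (75/197 - 118013960) + 6932 = -23248750045/197 + 6932 = -23247384441/197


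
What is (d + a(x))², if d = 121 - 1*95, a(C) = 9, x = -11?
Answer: 1225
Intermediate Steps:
d = 26 (d = 121 - 95 = 26)
(d + a(x))² = (26 + 9)² = 35² = 1225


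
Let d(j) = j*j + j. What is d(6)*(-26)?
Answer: -1092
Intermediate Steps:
d(j) = j + j² (d(j) = j² + j = j + j²)
d(6)*(-26) = (6*(1 + 6))*(-26) = (6*7)*(-26) = 42*(-26) = -1092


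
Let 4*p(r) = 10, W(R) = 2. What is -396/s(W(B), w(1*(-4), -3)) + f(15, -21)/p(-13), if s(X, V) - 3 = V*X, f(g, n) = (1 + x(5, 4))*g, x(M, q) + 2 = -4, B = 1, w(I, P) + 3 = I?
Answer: 6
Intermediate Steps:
w(I, P) = -3 + I
x(M, q) = -6 (x(M, q) = -2 - 4 = -6)
f(g, n) = -5*g (f(g, n) = (1 - 6)*g = -5*g)
p(r) = 5/2 (p(r) = (1/4)*10 = 5/2)
s(X, V) = 3 + V*X
-396/s(W(B), w(1*(-4), -3)) + f(15, -21)/p(-13) = -396/(3 + (-3 + 1*(-4))*2) + (-5*15)/(5/2) = -396/(3 + (-3 - 4)*2) - 75*2/5 = -396/(3 - 7*2) - 30 = -396/(3 - 14) - 30 = -396/(-11) - 30 = -396*(-1/11) - 30 = 36 - 30 = 6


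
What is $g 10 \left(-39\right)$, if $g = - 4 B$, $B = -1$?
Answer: $-1560$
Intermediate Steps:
$g = 4$ ($g = \left(-4\right) \left(-1\right) = 4$)
$g 10 \left(-39\right) = 4 \cdot 10 \left(-39\right) = 40 \left(-39\right) = -1560$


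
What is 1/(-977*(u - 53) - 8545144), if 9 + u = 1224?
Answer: -1/9680418 ≈ -1.0330e-7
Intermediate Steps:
u = 1215 (u = -9 + 1224 = 1215)
1/(-977*(u - 53) - 8545144) = 1/(-977*(1215 - 53) - 8545144) = 1/(-977*1162 - 8545144) = 1/(-1135274 - 8545144) = 1/(-9680418) = -1/9680418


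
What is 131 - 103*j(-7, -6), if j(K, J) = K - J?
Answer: 234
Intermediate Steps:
131 - 103*j(-7, -6) = 131 - 103*(-7 - 1*(-6)) = 131 - 103*(-7 + 6) = 131 - 103*(-1) = 131 + 103 = 234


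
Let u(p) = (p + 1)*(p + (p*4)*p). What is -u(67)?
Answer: -1225564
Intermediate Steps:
u(p) = (1 + p)*(p + 4*p**2) (u(p) = (1 + p)*(p + (4*p)*p) = (1 + p)*(p + 4*p**2))
-u(67) = -67*(1 + 4*67**2 + 5*67) = -67*(1 + 4*4489 + 335) = -67*(1 + 17956 + 335) = -67*18292 = -1*1225564 = -1225564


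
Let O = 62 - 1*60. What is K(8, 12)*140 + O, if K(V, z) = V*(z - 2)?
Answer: 11202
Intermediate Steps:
O = 2 (O = 62 - 60 = 2)
K(V, z) = V*(-2 + z)
K(8, 12)*140 + O = (8*(-2 + 12))*140 + 2 = (8*10)*140 + 2 = 80*140 + 2 = 11200 + 2 = 11202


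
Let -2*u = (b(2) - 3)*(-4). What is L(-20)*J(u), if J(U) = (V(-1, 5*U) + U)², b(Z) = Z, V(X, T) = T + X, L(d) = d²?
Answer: 67600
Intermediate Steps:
u = -2 (u = -(2 - 3)*(-4)/2 = -(-1)*(-4)/2 = -½*4 = -2)
J(U) = (-1 + 6*U)² (J(U) = ((5*U - 1) + U)² = ((-1 + 5*U) + U)² = (-1 + 6*U)²)
L(-20)*J(u) = (-20)²*(-1 + 6*(-2))² = 400*(-1 - 12)² = 400*(-13)² = 400*169 = 67600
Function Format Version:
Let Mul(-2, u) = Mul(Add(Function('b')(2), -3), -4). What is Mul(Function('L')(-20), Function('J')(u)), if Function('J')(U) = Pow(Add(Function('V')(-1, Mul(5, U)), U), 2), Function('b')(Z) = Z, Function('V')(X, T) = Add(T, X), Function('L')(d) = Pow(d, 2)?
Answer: 67600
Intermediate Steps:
u = -2 (u = Mul(Rational(-1, 2), Mul(Add(2, -3), -4)) = Mul(Rational(-1, 2), Mul(-1, -4)) = Mul(Rational(-1, 2), 4) = -2)
Function('J')(U) = Pow(Add(-1, Mul(6, U)), 2) (Function('J')(U) = Pow(Add(Add(Mul(5, U), -1), U), 2) = Pow(Add(Add(-1, Mul(5, U)), U), 2) = Pow(Add(-1, Mul(6, U)), 2))
Mul(Function('L')(-20), Function('J')(u)) = Mul(Pow(-20, 2), Pow(Add(-1, Mul(6, -2)), 2)) = Mul(400, Pow(Add(-1, -12), 2)) = Mul(400, Pow(-13, 2)) = Mul(400, 169) = 67600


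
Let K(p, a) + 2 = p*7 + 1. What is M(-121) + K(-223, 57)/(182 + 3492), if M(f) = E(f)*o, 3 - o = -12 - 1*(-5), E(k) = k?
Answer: -202141/167 ≈ -1210.4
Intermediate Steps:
o = 10 (o = 3 - (-12 - 1*(-5)) = 3 - (-12 + 5) = 3 - 1*(-7) = 3 + 7 = 10)
K(p, a) = -1 + 7*p (K(p, a) = -2 + (p*7 + 1) = -2 + (7*p + 1) = -2 + (1 + 7*p) = -1 + 7*p)
M(f) = 10*f (M(f) = f*10 = 10*f)
M(-121) + K(-223, 57)/(182 + 3492) = 10*(-121) + (-1 + 7*(-223))/(182 + 3492) = -1210 + (-1 - 1561)/3674 = -1210 - 1562*1/3674 = -1210 - 71/167 = -202141/167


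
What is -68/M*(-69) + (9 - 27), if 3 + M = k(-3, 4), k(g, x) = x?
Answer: 4674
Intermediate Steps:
M = 1 (M = -3 + 4 = 1)
-68/M*(-69) + (9 - 27) = -68/1*(-69) + (9 - 27) = -68*1*(-69) - 18 = -68*(-69) - 18 = 4692 - 18 = 4674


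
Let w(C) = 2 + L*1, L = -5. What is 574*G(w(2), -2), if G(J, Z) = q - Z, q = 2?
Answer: 2296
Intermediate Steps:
w(C) = -3 (w(C) = 2 - 5*1 = 2 - 5 = -3)
G(J, Z) = 2 - Z
574*G(w(2), -2) = 574*(2 - 1*(-2)) = 574*(2 + 2) = 574*4 = 2296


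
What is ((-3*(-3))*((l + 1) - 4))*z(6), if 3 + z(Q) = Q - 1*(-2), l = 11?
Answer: 360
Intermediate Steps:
z(Q) = -1 + Q (z(Q) = -3 + (Q - 1*(-2)) = -3 + (Q + 2) = -3 + (2 + Q) = -1 + Q)
((-3*(-3))*((l + 1) - 4))*z(6) = ((-3*(-3))*((11 + 1) - 4))*(-1 + 6) = (9*(12 - 4))*5 = (9*8)*5 = 72*5 = 360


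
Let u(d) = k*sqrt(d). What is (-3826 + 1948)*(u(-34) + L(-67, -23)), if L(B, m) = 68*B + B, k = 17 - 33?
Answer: 8681994 + 30048*I*sqrt(34) ≈ 8.682e+6 + 1.7521e+5*I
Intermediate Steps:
k = -16
u(d) = -16*sqrt(d)
L(B, m) = 69*B
(-3826 + 1948)*(u(-34) + L(-67, -23)) = (-3826 + 1948)*(-16*I*sqrt(34) + 69*(-67)) = -1878*(-16*I*sqrt(34) - 4623) = -1878*(-4623 - 16*I*sqrt(34)) = 8681994 + 30048*I*sqrt(34)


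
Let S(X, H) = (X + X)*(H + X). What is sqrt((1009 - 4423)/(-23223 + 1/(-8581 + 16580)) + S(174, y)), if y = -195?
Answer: I*sqrt(15760785295872877467)/46440194 ≈ 85.486*I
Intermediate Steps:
S(X, H) = 2*X*(H + X) (S(X, H) = (2*X)*(H + X) = 2*X*(H + X))
sqrt((1009 - 4423)/(-23223 + 1/(-8581 + 16580)) + S(174, y)) = sqrt((1009 - 4423)/(-23223 + 1/(-8581 + 16580)) + 2*174*(-195 + 174)) = sqrt(-3414/(-23223 + 1/7999) + 2*174*(-21)) = sqrt(-3414/(-23223 + 1/7999) - 7308) = sqrt(-3414/(-185760776/7999) - 7308) = sqrt(-3414*(-7999/185760776) - 7308) = sqrt(13654293/92880388 - 7308) = sqrt(-678756221211/92880388) = I*sqrt(15760785295872877467)/46440194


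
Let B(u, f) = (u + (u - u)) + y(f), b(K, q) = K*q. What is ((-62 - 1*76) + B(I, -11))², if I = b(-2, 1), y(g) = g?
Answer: 22801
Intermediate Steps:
I = -2 (I = -2*1 = -2)
B(u, f) = f + u (B(u, f) = (u + (u - u)) + f = (u + 0) + f = u + f = f + u)
((-62 - 1*76) + B(I, -11))² = ((-62 - 1*76) + (-11 - 2))² = ((-62 - 76) - 13)² = (-138 - 13)² = (-151)² = 22801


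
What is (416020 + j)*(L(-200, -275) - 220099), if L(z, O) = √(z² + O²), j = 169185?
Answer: -128803035295 + 14630125*√185 ≈ -1.2860e+11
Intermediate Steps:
L(z, O) = √(O² + z²)
(416020 + j)*(L(-200, -275) - 220099) = (416020 + 169185)*(√((-275)² + (-200)²) - 220099) = 585205*(√(75625 + 40000) - 220099) = 585205*(√115625 - 220099) = 585205*(25*√185 - 220099) = 585205*(-220099 + 25*√185) = -128803035295 + 14630125*√185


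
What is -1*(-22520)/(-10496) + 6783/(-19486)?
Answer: -31876193/12782816 ≈ -2.4937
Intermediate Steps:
-1*(-22520)/(-10496) + 6783/(-19486) = 22520*(-1/10496) + 6783*(-1/19486) = -2815/1312 - 6783/19486 = -31876193/12782816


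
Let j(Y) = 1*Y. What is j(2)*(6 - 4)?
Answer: 4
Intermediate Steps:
j(Y) = Y
j(2)*(6 - 4) = 2*(6 - 4) = 2*2 = 4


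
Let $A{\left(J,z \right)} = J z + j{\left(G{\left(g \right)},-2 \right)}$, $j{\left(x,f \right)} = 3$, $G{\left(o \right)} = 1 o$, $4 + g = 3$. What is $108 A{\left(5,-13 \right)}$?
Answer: $-6696$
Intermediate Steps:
$g = -1$ ($g = -4 + 3 = -1$)
$G{\left(o \right)} = o$
$A{\left(J,z \right)} = 3 + J z$ ($A{\left(J,z \right)} = J z + 3 = 3 + J z$)
$108 A{\left(5,-13 \right)} = 108 \left(3 + 5 \left(-13\right)\right) = 108 \left(3 - 65\right) = 108 \left(-62\right) = -6696$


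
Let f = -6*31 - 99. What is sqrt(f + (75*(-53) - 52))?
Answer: 14*I*sqrt(22) ≈ 65.666*I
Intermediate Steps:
f = -285 (f = -186 - 99 = -285)
sqrt(f + (75*(-53) - 52)) = sqrt(-285 + (75*(-53) - 52)) = sqrt(-285 + (-3975 - 52)) = sqrt(-285 - 4027) = sqrt(-4312) = 14*I*sqrt(22)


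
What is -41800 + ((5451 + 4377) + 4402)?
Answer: -27570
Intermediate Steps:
-41800 + ((5451 + 4377) + 4402) = -41800 + (9828 + 4402) = -41800 + 14230 = -27570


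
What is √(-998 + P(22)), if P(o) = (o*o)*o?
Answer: 5*√386 ≈ 98.234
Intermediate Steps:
P(o) = o³ (P(o) = o²*o = o³)
√(-998 + P(22)) = √(-998 + 22³) = √(-998 + 10648) = √9650 = 5*√386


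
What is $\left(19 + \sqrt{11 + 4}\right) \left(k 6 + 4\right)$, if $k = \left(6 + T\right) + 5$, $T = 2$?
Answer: $1558 + 82 \sqrt{15} \approx 1875.6$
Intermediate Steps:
$k = 13$ ($k = \left(6 + 2\right) + 5 = 8 + 5 = 13$)
$\left(19 + \sqrt{11 + 4}\right) \left(k 6 + 4\right) = \left(19 + \sqrt{11 + 4}\right) \left(13 \cdot 6 + 4\right) = \left(19 + \sqrt{15}\right) \left(78 + 4\right) = \left(19 + \sqrt{15}\right) 82 = 1558 + 82 \sqrt{15}$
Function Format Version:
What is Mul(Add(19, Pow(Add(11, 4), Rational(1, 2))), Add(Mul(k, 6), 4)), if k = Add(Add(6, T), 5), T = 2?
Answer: Add(1558, Mul(82, Pow(15, Rational(1, 2)))) ≈ 1875.6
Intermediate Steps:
k = 13 (k = Add(Add(6, 2), 5) = Add(8, 5) = 13)
Mul(Add(19, Pow(Add(11, 4), Rational(1, 2))), Add(Mul(k, 6), 4)) = Mul(Add(19, Pow(Add(11, 4), Rational(1, 2))), Add(Mul(13, 6), 4)) = Mul(Add(19, Pow(15, Rational(1, 2))), Add(78, 4)) = Mul(Add(19, Pow(15, Rational(1, 2))), 82) = Add(1558, Mul(82, Pow(15, Rational(1, 2))))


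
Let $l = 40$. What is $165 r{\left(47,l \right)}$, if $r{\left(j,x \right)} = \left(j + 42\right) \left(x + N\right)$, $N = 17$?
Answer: $837045$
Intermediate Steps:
$r{\left(j,x \right)} = \left(17 + x\right) \left(42 + j\right)$ ($r{\left(j,x \right)} = \left(j + 42\right) \left(x + 17\right) = \left(42 + j\right) \left(17 + x\right) = \left(17 + x\right) \left(42 + j\right)$)
$165 r{\left(47,l \right)} = 165 \left(714 + 17 \cdot 47 + 42 \cdot 40 + 47 \cdot 40\right) = 165 \left(714 + 799 + 1680 + 1880\right) = 165 \cdot 5073 = 837045$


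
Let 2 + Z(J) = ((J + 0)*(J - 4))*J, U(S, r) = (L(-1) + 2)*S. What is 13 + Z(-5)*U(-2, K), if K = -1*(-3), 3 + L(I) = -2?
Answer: -1349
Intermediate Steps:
L(I) = -5 (L(I) = -3 - 2 = -5)
K = 3
U(S, r) = -3*S (U(S, r) = (-5 + 2)*S = -3*S)
Z(J) = -2 + J²*(-4 + J) (Z(J) = -2 + ((J + 0)*(J - 4))*J = -2 + (J*(-4 + J))*J = -2 + J²*(-4 + J))
13 + Z(-5)*U(-2, K) = 13 + (-2 + (-5)³ - 4*(-5)²)*(-3*(-2)) = 13 + (-2 - 125 - 4*25)*6 = 13 + (-2 - 125 - 100)*6 = 13 - 227*6 = 13 - 1362 = -1349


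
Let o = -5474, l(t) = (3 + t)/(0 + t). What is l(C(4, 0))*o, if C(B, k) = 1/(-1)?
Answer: 10948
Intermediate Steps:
C(B, k) = -1
l(t) = (3 + t)/t
l(C(4, 0))*o = ((3 - 1)/(-1))*(-5474) = -1*2*(-5474) = -2*(-5474) = 10948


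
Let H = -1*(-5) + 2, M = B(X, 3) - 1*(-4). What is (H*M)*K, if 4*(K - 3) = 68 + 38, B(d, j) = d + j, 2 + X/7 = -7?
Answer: -11564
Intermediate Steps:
X = -63 (X = -14 + 7*(-7) = -14 - 49 = -63)
M = -56 (M = (-63 + 3) - 1*(-4) = -60 + 4 = -56)
K = 59/2 (K = 3 + (68 + 38)/4 = 3 + (1/4)*106 = 3 + 53/2 = 59/2 ≈ 29.500)
H = 7 (H = 5 + 2 = 7)
(H*M)*K = (7*(-56))*(59/2) = -392*59/2 = -11564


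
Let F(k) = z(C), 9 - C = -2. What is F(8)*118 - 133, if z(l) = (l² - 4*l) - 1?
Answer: 8835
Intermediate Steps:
C = 11 (C = 9 - 1*(-2) = 9 + 2 = 11)
z(l) = -1 + l² - 4*l
F(k) = 76 (F(k) = -1 + 11² - 4*11 = -1 + 121 - 44 = 76)
F(8)*118 - 133 = 76*118 - 133 = 8968 - 133 = 8835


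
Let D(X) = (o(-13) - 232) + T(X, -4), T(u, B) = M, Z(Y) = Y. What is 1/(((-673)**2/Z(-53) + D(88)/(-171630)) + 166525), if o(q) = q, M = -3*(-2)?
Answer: 9096390/1437040153147 ≈ 6.3299e-6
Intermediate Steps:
M = 6
T(u, B) = 6
D(X) = -239 (D(X) = (-13 - 232) + 6 = -245 + 6 = -239)
1/(((-673)**2/Z(-53) + D(88)/(-171630)) + 166525) = 1/(((-673)**2/(-53) - 239/(-171630)) + 166525) = 1/((452929*(-1/53) - 239*(-1/171630)) + 166525) = 1/((-452929/53 + 239/171630) + 166525) = 1/(-77736191603/9096390 + 166525) = 1/(1437040153147/9096390) = 9096390/1437040153147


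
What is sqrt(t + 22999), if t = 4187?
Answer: sqrt(27186) ≈ 164.88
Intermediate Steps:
sqrt(t + 22999) = sqrt(4187 + 22999) = sqrt(27186)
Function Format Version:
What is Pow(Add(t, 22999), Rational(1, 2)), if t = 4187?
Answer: Pow(27186, Rational(1, 2)) ≈ 164.88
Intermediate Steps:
Pow(Add(t, 22999), Rational(1, 2)) = Pow(Add(4187, 22999), Rational(1, 2)) = Pow(27186, Rational(1, 2))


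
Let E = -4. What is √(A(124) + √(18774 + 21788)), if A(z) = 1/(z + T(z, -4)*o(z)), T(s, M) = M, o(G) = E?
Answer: √(35 + 4900*√40562)/70 ≈ 14.192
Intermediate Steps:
o(G) = -4
A(z) = 1/(16 + z) (A(z) = 1/(z - 4*(-4)) = 1/(z + 16) = 1/(16 + z))
√(A(124) + √(18774 + 21788)) = √(1/(16 + 124) + √(18774 + 21788)) = √(1/140 + √40562)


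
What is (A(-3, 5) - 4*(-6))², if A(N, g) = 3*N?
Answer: 225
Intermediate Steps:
(A(-3, 5) - 4*(-6))² = (3*(-3) - 4*(-6))² = (-9 + 24)² = 15² = 225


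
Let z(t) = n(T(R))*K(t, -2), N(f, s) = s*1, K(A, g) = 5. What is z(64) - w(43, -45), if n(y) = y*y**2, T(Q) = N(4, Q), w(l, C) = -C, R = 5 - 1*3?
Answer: -5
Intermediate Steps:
R = 2 (R = 5 - 3 = 2)
N(f, s) = s
T(Q) = Q
n(y) = y**3
z(t) = 40 (z(t) = 2**3*5 = 8*5 = 40)
z(64) - w(43, -45) = 40 - (-1)*(-45) = 40 - 1*45 = 40 - 45 = -5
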